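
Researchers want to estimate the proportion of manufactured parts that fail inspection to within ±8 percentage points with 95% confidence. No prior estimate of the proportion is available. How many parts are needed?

For a proportion with margin E = 0.08 at 95% confidence, z = 1.960.
With no prior estimate, use p = 0.5, which maximizes p(1−p) at 0.25.
n = 0.25 × (z/E)² = 0.25 × (1.960/0.08)² = 150.06
Round up: n = 151.

n = 151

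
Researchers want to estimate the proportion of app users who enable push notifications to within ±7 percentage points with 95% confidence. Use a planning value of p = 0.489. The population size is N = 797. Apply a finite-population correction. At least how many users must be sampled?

For a proportion with margin E = 0.07 at 95% confidence, z = 1.960.
n = p̂(1−p̂)(z/E)² = 0.489 × 0.511 × (1.960/0.07)² = 195.91 — call this n₀.
Finite-population correction with N = 797: n = n₀ / (1 + (n₀−1)/N) = 195.91 / 1.245 = 157.36
Round up: n = 158.

n = 158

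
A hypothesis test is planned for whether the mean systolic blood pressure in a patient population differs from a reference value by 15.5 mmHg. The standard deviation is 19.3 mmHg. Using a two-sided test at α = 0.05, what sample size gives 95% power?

21

For a one-sample z-test, n = ((z_{α/2} + z_β)·σ/δ)².
z_{α/2} = 1.960 (two-sided α = 0.05); z_β = 1.645 (power 95% → β = 0.05).
n = (3.605 × 19.3 / 15.5)² = 20.15
Round up: n = 21.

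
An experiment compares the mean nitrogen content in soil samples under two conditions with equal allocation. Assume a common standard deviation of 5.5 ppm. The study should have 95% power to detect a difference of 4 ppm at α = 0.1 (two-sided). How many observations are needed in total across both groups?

For two equal groups, n per group = 2·((z_{α/2} + z_β)·σ/δ)².
z_{α/2} = 1.645; z_β = 1.645 (power 95%).
n = 2 × (3.290 × 5.5 / 4)² = 2 × 20.46 = 40.92
Round up: n = 41 per group.
Total across both groups: 2 × 41 = 82.

82 total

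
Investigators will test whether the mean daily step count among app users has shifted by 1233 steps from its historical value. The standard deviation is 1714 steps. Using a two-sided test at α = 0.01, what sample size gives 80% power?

23

For a one-sample z-test, n = ((z_{α/2} + z_β)·σ/δ)².
z_{α/2} = 2.576 (two-sided α = 0.01); z_β = 0.842 (power 80% → β = 0.2).
n = (3.418 × 1714 / 1233)² = 22.58
Round up: n = 23.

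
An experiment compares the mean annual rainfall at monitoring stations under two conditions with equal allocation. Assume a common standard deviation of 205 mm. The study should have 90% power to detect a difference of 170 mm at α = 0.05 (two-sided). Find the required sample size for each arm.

For two equal groups, n per group = 2·((z_{α/2} + z_β)·σ/δ)².
z_{α/2} = 1.960; z_β = 1.282 (power 90%).
n = 2 × (3.242 × 205 / 170)² = 2 × 15.28 = 30.56
Round up: n = 31 per group.

31 per group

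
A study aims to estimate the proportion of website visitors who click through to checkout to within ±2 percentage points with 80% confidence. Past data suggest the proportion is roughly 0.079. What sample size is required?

For a proportion with margin E = 0.02 at 80% confidence, z = 1.282.
n = p̂(1−p̂)(z/E)² = 0.079 × 0.921 × (1.282/0.02)² = 298.95
Round up: n = 299.

299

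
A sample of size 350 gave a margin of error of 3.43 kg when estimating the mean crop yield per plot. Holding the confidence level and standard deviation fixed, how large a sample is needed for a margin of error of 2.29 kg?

786

Margin of error scales as 1/√n, so n₂ = n₁·(E₁/E₂)².
n₂ = 350 × (3.43/2.29)² = 350 × 2.243 = 785.05
Round up: n₂ = 786.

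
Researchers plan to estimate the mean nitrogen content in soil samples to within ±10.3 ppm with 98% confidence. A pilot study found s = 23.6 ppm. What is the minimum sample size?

29

For a mean, the margin of error is E = z·σ/√n, so n = (zσ/E)².
At 98% confidence, z = 2.326.
n = (2.326 × 23.6 / 10.3)² = 28.40
Round up: n = 29.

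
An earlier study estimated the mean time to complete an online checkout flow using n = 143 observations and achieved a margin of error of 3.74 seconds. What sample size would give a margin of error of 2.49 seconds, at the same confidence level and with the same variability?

323

Margin of error scales as 1/√n, so n₂ = n₁·(E₁/E₂)².
n₂ = 143 × (3.74/2.49)² = 143 × 2.256 = 322.61
Round up: n₂ = 323.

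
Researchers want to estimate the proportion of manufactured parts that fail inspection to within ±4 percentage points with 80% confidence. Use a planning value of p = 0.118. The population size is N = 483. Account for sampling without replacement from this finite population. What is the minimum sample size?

n = 88

For a proportion with margin E = 0.04 at 80% confidence, z = 1.282.
n = p̂(1−p̂)(z/E)² = 0.118 × 0.882 × (1.282/0.04)² = 106.91 — call this n₀.
Finite-population correction with N = 483: n = n₀ / (1 + (n₀−1)/N) = 106.91 / 1.219 = 87.70
Round up: n = 88.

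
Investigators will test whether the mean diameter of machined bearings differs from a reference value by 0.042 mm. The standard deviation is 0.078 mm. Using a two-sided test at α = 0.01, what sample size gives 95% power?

For a one-sample z-test, n = ((z_{α/2} + z_β)·σ/δ)².
z_{α/2} = 2.576 (two-sided α = 0.01); z_β = 1.645 (power 95% → β = 0.05).
n = (4.221 × 0.078 / 0.042)² = 61.45
Round up: n = 62.

n = 62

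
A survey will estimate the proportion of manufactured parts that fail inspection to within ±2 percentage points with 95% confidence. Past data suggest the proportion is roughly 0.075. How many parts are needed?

For a proportion with margin E = 0.02 at 95% confidence, z = 1.960.
n = p̂(1−p̂)(z/E)² = 0.075 × 0.925 × (1.960/0.02)² = 666.28
Round up: n = 667.

667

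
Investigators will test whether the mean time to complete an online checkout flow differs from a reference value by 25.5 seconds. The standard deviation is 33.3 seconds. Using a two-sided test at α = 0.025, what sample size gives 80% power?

17

For a one-sample z-test, n = ((z_{α/2} + z_β)·σ/δ)².
z_{α/2} = 2.241 (two-sided α = 0.025); z_β = 0.842 (power 80% → β = 0.2).
n = (3.083 × 33.3 / 25.5)² = 16.21
Round up: n = 17.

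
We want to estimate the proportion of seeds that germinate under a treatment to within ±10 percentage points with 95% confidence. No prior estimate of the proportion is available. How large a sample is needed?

For a proportion with margin E = 0.1 at 95% confidence, z = 1.960.
With no prior estimate, use p = 0.5, which maximizes p(1−p) at 0.25.
n = 0.25 × (z/E)² = 0.25 × (1.960/0.1)² = 96.04
Round up: n = 97.

97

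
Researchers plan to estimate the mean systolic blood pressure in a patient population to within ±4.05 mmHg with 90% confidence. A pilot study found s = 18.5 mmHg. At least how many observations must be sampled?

For a mean, the margin of error is E = z·σ/√n, so n = (zσ/E)².
At 90% confidence, z = 1.645.
n = (1.645 × 18.5 / 4.05)² = 56.46
Round up: n = 57.

57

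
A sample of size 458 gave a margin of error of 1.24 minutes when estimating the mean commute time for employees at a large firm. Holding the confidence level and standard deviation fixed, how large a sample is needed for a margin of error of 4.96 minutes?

Margin of error scales as 1/√n, so n₂ = n₁·(E₁/E₂)².
n₂ = 458 × (1.24/4.96)² = 458 × 0.0625 = 28.62
Round up: n₂ = 29.

29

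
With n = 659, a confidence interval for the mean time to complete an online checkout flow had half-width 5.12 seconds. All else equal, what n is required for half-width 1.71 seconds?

Margin of error scales as 1/√n, so n₂ = n₁·(E₁/E₂)².
n₂ = 659 × (5.12/1.71)² = 659 × 8.965 = 5907.93
Round up: n₂ = 5908.

5908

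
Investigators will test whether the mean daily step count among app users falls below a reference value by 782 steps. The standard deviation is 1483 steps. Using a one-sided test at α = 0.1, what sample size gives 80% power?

For a one-sample z-test, n = ((z_α + z_β)·σ/δ)².
z_α = 1.282 (one-sided α = 0.1); z_β = 0.842 (power 80% → β = 0.2).
n = (2.124 × 1483 / 782)² = 16.22
Round up: n = 17.

n = 17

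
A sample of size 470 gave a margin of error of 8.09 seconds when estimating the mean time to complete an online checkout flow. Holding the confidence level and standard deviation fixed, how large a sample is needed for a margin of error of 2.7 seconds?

Margin of error scales as 1/√n, so n₂ = n₁·(E₁/E₂)².
n₂ = 470 × (8.09/2.7)² = 470 × 8.978 = 4219.66
Round up: n₂ = 4220.

n = 4220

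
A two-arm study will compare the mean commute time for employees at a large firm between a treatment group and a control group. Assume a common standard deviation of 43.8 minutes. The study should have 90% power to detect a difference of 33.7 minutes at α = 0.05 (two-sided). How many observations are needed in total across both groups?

For two equal groups, n per group = 2·((z_{α/2} + z_β)·σ/δ)².
z_{α/2} = 1.960; z_β = 1.282 (power 90%).
n = 2 × (3.242 × 43.8 / 33.7)² = 2 × 17.75 = 35.50
Round up: n = 36 per group.
Total across both groups: 2 × 36 = 72.

72 total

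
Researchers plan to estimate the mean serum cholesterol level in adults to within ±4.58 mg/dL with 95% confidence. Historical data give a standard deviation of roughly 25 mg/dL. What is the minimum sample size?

115

For a mean, the margin of error is E = z·σ/√n, so n = (zσ/E)².
At 95% confidence, z = 1.960.
n = (1.960 × 25 / 4.58)² = 114.46
Round up: n = 115.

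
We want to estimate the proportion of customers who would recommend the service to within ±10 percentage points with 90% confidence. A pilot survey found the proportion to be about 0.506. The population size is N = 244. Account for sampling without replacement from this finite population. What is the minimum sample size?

54

For a proportion with margin E = 0.1 at 90% confidence, z = 1.645.
n = p̂(1−p̂)(z/E)² = 0.506 × 0.494 × (1.645/0.1)² = 67.64 — call this n₀.
Finite-population correction with N = 244: n = n₀ / (1 + (n₀−1)/N) = 67.64 / 1.273 = 53.13
Round up: n = 54.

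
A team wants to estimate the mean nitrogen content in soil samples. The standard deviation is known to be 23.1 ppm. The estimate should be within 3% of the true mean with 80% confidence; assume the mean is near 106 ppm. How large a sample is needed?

n = 87

For a mean, the margin of error is E = z·σ/√n, so n = (zσ/E)².
At 80% confidence, z = 1.282.
E = 3% of 106 = 3.18 ppm.
n = (1.282 × 23.1 / 3.18)² = 86.73
Round up: n = 87.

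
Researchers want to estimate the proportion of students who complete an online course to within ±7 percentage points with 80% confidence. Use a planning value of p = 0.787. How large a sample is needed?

n = 57

For a proportion with margin E = 0.07 at 80% confidence, z = 1.282.
n = p̂(1−p̂)(z/E)² = 0.787 × 0.213 × (1.282/0.07)² = 56.23
Round up: n = 57.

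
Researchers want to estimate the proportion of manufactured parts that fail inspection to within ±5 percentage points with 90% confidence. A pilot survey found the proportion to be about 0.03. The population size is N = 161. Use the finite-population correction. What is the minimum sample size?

For a proportion with margin E = 0.05 at 90% confidence, z = 1.645.
n = p̂(1−p̂)(z/E)² = 0.03 × 0.97 × (1.645/0.05)² = 31.50 — call this n₀.
Finite-population correction with N = 161: n = n₀ / (1 + (n₀−1)/N) = 31.50 / 1.189 = 26.49
Round up: n = 27.

27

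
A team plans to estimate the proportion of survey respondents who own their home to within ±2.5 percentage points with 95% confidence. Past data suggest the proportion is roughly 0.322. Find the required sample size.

1342

For a proportion with margin E = 0.025 at 95% confidence, z = 1.960.
n = p̂(1−p̂)(z/E)² = 0.322 × 0.678 × (1.960/0.025)² = 1341.89
Round up: n = 1342.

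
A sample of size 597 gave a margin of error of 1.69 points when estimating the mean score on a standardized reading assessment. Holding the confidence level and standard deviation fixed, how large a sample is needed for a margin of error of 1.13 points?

n = 1336

Margin of error scales as 1/√n, so n₂ = n₁·(E₁/E₂)².
n₂ = 597 × (1.69/1.13)² = 597 × 2.237 = 1335.49
Round up: n₂ = 1336.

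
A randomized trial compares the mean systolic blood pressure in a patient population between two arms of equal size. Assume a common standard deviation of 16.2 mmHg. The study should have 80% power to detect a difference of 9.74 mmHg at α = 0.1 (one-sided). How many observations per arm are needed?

25 per group

For two equal groups, n per group = 2·((z_α + z_β)·σ/δ)².
z_α = 1.282; z_β = 0.842 (power 80%).
n = 2 × (2.124 × 16.2 / 9.74)² = 2 × 12.48 = 24.96
Round up: n = 25 per group.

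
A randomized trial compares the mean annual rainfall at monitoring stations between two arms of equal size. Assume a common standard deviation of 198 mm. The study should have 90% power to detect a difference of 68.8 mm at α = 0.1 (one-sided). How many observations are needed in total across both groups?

For two equal groups, n per group = 2·((z_α + z_β)·σ/δ)².
z_α = 1.282; z_β = 1.282 (power 90%).
n = 2 × (2.564 × 198 / 68.8)² = 2 × 54.45 = 108.90
Round up: n = 109 per group.
Total across both groups: 2 × 109 = 218.

218 total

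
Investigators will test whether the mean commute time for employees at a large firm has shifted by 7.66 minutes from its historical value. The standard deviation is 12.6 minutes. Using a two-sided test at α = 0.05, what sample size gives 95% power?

n = 36

For a one-sample z-test, n = ((z_{α/2} + z_β)·σ/δ)².
z_{α/2} = 1.960 (two-sided α = 0.05); z_β = 1.645 (power 95% → β = 0.05).
n = (3.605 × 12.6 / 7.66)² = 35.16
Round up: n = 36.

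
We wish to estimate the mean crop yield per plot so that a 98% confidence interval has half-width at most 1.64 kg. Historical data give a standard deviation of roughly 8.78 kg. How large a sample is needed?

For a mean, the margin of error is E = z·σ/√n, so n = (zσ/E)².
At 98% confidence, z = 2.326.
n = (2.326 × 8.78 / 1.64)² = 155.07
Round up: n = 156.

156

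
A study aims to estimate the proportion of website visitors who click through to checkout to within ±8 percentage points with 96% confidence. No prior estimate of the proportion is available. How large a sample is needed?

n = 165

For a proportion with margin E = 0.08 at 96% confidence, z = 2.054.
With no prior estimate, use p = 0.5, which maximizes p(1−p) at 0.25.
n = 0.25 × (z/E)² = 0.25 × (2.054/0.08)² = 164.80
Round up: n = 165.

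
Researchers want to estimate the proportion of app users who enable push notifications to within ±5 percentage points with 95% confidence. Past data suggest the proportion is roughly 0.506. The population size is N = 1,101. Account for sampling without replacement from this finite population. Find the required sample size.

285

For a proportion with margin E = 0.05 at 95% confidence, z = 1.960.
n = p̂(1−p̂)(z/E)² = 0.506 × 0.494 × (1.960/0.05)² = 384.10 — call this n₀.
Finite-population correction with N = 1,101: n = n₀ / (1 + (n₀−1)/N) = 384.10 / 1.348 = 284.94
Round up: n = 285.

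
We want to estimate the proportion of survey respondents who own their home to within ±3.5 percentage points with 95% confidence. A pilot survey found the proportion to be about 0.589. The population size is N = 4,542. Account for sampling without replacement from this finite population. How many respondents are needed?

For a proportion with margin E = 0.035 at 95% confidence, z = 1.960.
n = p̂(1−p̂)(z/E)² = 0.589 × 0.411 × (1.960/0.035)² = 759.16 — call this n₀.
Finite-population correction with N = 4,542: n = n₀ / (1 + (n₀−1)/N) = 759.16 / 1.167 = 650.52
Round up: n = 651.

n = 651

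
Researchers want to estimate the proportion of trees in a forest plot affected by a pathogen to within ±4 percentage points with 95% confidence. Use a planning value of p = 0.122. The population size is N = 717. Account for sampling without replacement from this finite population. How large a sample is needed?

190

For a proportion with margin E = 0.04 at 95% confidence, z = 1.960.
n = p̂(1−p̂)(z/E)² = 0.122 × 0.878 × (1.960/0.04)² = 257.19 — call this n₀.
Finite-population correction with N = 717: n = n₀ / (1 + (n₀−1)/N) = 257.19 / 1.357 = 189.53
Round up: n = 190.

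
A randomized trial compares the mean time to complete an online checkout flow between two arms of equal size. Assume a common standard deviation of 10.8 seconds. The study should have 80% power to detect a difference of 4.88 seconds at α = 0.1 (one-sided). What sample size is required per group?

For two equal groups, n per group = 2·((z_α + z_β)·σ/δ)².
z_α = 1.282; z_β = 0.842 (power 80%).
n = 2 × (2.124 × 10.8 / 4.88)² = 2 × 22.10 = 44.20
Round up: n = 45 per group.

45 per group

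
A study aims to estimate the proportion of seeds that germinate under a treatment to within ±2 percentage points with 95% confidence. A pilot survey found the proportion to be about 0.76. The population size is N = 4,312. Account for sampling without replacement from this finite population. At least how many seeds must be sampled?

For a proportion with margin E = 0.02 at 95% confidence, z = 1.960.
n = p̂(1−p̂)(z/E)² = 0.76 × 0.24 × (1.960/0.02)² = 1751.77 — call this n₀.
Finite-population correction with N = 4,312: n = n₀ / (1 + (n₀−1)/N) = 1751.77 / 1.406 = 1245.92
Round up: n = 1246.

1246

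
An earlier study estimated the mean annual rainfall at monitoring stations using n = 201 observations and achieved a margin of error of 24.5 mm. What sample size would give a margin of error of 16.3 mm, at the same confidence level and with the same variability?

n = 455

Margin of error scales as 1/√n, so n₂ = n₁·(E₁/E₂)².
n₂ = 201 × (24.5/16.3)² = 201 × 2.259 = 454.06
Round up: n₂ = 455.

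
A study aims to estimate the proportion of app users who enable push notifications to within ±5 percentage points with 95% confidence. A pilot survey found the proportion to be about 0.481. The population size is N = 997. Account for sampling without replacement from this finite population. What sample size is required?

For a proportion with margin E = 0.05 at 95% confidence, z = 1.960.
n = p̂(1−p̂)(z/E)² = 0.481 × 0.519 × (1.960/0.05)² = 383.61 — call this n₀.
Finite-population correction with N = 997: n = n₀ / (1 + (n₀−1)/N) = 383.61 / 1.384 = 277.17
Round up: n = 278.

278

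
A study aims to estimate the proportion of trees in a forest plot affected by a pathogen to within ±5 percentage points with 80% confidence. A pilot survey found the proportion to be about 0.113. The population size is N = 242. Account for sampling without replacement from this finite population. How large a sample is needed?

For a proportion with margin E = 0.05 at 80% confidence, z = 1.282.
n = p̂(1−p̂)(z/E)² = 0.113 × 0.887 × (1.282/0.05)² = 65.89 — call this n₀.
Finite-population correction with N = 242: n = n₀ / (1 + (n₀−1)/N) = 65.89 / 1.268 = 51.96
Round up: n = 52.

n = 52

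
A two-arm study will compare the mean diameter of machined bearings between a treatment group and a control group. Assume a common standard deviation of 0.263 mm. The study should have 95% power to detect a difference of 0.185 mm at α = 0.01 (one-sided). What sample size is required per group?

For two equal groups, n per group = 2·((z_α + z_β)·σ/δ)².
z_α = 2.326; z_β = 1.645 (power 95%).
n = 2 × (3.971 × 0.263 / 0.185)² = 2 × 31.87 = 63.74
Round up: n = 64 per group.

64 per group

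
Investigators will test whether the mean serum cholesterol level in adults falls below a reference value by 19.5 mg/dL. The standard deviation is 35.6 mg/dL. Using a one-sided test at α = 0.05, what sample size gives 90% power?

29

For a one-sample z-test, n = ((z_α + z_β)·σ/δ)².
z_α = 1.645 (one-sided α = 0.05); z_β = 1.282 (power 90% → β = 0.1).
n = (2.927 × 35.6 / 19.5)² = 28.55
Round up: n = 29.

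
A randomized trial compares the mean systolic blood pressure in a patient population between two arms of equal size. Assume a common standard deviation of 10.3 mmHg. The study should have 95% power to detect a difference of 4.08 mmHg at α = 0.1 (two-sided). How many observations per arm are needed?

For two equal groups, n per group = 2·((z_{α/2} + z_β)·σ/δ)².
z_{α/2} = 1.645; z_β = 1.645 (power 95%).
n = 2 × (3.290 × 10.3 / 4.08)² = 2 × 68.98 = 137.96
Round up: n = 138 per group.

138 per group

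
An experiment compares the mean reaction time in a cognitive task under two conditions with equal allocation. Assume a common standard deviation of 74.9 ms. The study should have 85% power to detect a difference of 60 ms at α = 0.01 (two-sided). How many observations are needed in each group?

41 per group

For two equal groups, n per group = 2·((z_{α/2} + z_β)·σ/δ)².
z_{α/2} = 2.576; z_β = 1.036 (power 85%).
n = 2 × (3.612 × 74.9 / 60)² = 2 × 20.33 = 40.66
Round up: n = 41 per group.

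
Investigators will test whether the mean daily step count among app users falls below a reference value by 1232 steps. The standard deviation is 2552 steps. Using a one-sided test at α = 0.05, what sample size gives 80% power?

For a one-sample z-test, n = ((z_α + z_β)·σ/δ)².
z_α = 1.645 (one-sided α = 0.05); z_β = 0.842 (power 80% → β = 0.2).
n = (2.487 × 2552 / 1232)² = 26.54
Round up: n = 27.

27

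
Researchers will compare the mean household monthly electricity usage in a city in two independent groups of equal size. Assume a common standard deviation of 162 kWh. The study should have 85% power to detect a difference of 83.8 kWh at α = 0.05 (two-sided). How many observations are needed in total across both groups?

For two equal groups, n per group = 2·((z_{α/2} + z_β)·σ/δ)².
z_{α/2} = 1.960; z_β = 1.036 (power 85%).
n = 2 × (2.996 × 162 / 83.8)² = 2 × 33.54 = 67.08
Round up: n = 68 per group.
Total across both groups: 2 × 68 = 136.

136 total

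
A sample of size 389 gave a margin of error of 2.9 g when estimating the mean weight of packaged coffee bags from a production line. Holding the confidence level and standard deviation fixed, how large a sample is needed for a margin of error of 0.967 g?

3499

Margin of error scales as 1/√n, so n₂ = n₁·(E₁/E₂)².
n₂ = 389 × (2.9/0.967)² = 389 × 8.994 = 3498.67
Round up: n₂ = 3499.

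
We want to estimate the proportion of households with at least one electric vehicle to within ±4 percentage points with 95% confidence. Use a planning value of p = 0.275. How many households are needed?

479

For a proportion with margin E = 0.04 at 95% confidence, z = 1.960.
n = p̂(1−p̂)(z/E)² = 0.275 × 0.725 × (1.960/0.04)² = 478.70
Round up: n = 479.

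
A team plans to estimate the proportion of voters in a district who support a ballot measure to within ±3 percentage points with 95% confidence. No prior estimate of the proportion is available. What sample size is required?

1068

For a proportion with margin E = 0.03 at 95% confidence, z = 1.960.
With no prior estimate, use p = 0.5, which maximizes p(1−p) at 0.25.
n = 0.25 × (z/E)² = 0.25 × (1.960/0.03)² = 1067.11
Round up: n = 1068.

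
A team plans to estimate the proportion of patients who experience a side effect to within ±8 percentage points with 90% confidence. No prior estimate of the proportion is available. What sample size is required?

For a proportion with margin E = 0.08 at 90% confidence, z = 1.645.
With no prior estimate, use p = 0.5, which maximizes p(1−p) at 0.25.
n = 0.25 × (z/E)² = 0.25 × (1.645/0.08)² = 105.70
Round up: n = 106.

106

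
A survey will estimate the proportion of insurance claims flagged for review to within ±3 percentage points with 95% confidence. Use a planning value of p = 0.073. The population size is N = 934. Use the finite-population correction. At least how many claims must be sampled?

221

For a proportion with margin E = 0.03 at 95% confidence, z = 1.960.
n = p̂(1−p̂)(z/E)² = 0.073 × 0.927 × (1.960/0.03)² = 288.85 — call this n₀.
Finite-population correction with N = 934: n = n₀ / (1 + (n₀−1)/N) = 288.85 / 1.308 = 220.83
Round up: n = 221.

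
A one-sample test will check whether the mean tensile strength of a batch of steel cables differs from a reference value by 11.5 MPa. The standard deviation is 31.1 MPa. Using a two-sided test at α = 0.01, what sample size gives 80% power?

For a one-sample z-test, n = ((z_{α/2} + z_β)·σ/δ)².
z_{α/2} = 2.576 (two-sided α = 0.01); z_β = 0.842 (power 80% → β = 0.2).
n = (3.418 × 31.1 / 11.5)² = 85.44
Round up: n = 86.

86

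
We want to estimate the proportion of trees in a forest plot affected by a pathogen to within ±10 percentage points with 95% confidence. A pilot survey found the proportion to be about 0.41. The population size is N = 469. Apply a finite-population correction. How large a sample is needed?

78

For a proportion with margin E = 0.1 at 95% confidence, z = 1.960.
n = p̂(1−p̂)(z/E)² = 0.41 × 0.59 × (1.960/0.1)² = 92.93 — call this n₀.
Finite-population correction with N = 469: n = n₀ / (1 + (n₀−1)/N) = 92.93 / 1.196 = 77.70
Round up: n = 78.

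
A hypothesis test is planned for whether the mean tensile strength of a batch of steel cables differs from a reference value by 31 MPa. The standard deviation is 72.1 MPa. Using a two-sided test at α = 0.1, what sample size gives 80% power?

For a one-sample z-test, n = ((z_{α/2} + z_β)·σ/δ)².
z_{α/2} = 1.645 (two-sided α = 0.1); z_β = 0.842 (power 80% → β = 0.2).
n = (2.487 × 72.1 / 31)² = 33.46
Round up: n = 34.

n = 34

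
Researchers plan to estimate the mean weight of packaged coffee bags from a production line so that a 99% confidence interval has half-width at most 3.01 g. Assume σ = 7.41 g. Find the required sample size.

For a mean, the margin of error is E = z·σ/√n, so n = (zσ/E)².
At 99% confidence, z = 2.576.
n = (2.576 × 7.41 / 3.01)² = 40.22
Round up: n = 41.

n = 41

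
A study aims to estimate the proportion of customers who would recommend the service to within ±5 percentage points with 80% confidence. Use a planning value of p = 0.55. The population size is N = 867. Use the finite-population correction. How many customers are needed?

138

For a proportion with margin E = 0.05 at 80% confidence, z = 1.282.
n = p̂(1−p̂)(z/E)² = 0.55 × 0.45 × (1.282/0.05)² = 162.71 — call this n₀.
Finite-population correction with N = 867: n = n₀ / (1 + (n₀−1)/N) = 162.71 / 1.187 = 137.08
Round up: n = 138.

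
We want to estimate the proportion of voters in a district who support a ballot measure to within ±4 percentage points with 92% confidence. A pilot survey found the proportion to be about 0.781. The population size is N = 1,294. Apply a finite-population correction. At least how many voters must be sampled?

262

For a proportion with margin E = 0.04 at 92% confidence, z = 1.751.
n = p̂(1−p̂)(z/E)² = 0.781 × 0.219 × (1.751/0.04)² = 327.75 — call this n₀.
Finite-population correction with N = 1,294: n = n₀ / (1 + (n₀−1)/N) = 327.75 / 1.253 = 261.57
Round up: n = 262.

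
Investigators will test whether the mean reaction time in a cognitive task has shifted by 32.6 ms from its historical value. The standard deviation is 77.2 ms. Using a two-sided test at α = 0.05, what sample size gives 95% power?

For a one-sample z-test, n = ((z_{α/2} + z_β)·σ/δ)².
z_{α/2} = 1.960 (two-sided α = 0.05); z_β = 1.645 (power 95% → β = 0.05).
n = (3.605 × 77.2 / 32.6)² = 72.88
Round up: n = 73.

73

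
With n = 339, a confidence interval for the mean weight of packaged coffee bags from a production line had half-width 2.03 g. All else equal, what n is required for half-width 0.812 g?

2119

Margin of error scales as 1/√n, so n₂ = n₁·(E₁/E₂)².
n₂ = 339 × (2.03/0.812)² = 339 × 6.25 = 2118.75
Round up: n₂ = 2119.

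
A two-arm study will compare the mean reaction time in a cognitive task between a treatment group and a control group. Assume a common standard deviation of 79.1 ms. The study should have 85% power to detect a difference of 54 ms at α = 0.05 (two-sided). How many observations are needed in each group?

39 per group

For two equal groups, n per group = 2·((z_{α/2} + z_β)·σ/δ)².
z_{α/2} = 1.960; z_β = 1.036 (power 85%).
n = 2 × (2.996 × 79.1 / 54)² = 2 × 19.26 = 38.52
Round up: n = 39 per group.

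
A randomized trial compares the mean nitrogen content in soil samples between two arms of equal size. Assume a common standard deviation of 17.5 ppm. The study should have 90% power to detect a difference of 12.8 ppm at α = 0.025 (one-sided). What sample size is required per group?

For two equal groups, n per group = 2·((z_α + z_β)·σ/δ)².
z_α = 1.960; z_β = 1.282 (power 90%).
n = 2 × (3.242 × 17.5 / 12.8)² = 2 × 19.65 = 39.30
Round up: n = 40 per group.

40 per group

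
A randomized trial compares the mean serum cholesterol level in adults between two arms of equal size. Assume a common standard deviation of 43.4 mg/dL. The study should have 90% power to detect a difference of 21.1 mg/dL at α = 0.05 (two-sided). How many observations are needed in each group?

89 per group

For two equal groups, n per group = 2·((z_{α/2} + z_β)·σ/δ)².
z_{α/2} = 1.960; z_β = 1.282 (power 90%).
n = 2 × (3.242 × 43.4 / 21.1)² = 2 × 44.47 = 88.94
Round up: n = 89 per group.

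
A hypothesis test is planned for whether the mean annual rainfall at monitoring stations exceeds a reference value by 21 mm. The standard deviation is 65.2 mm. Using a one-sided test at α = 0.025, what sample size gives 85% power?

For a one-sample z-test, n = ((z_α + z_β)·σ/δ)².
z_α = 1.960 (one-sided α = 0.025); z_β = 1.036 (power 85% → β = 0.15).
n = (2.996 × 65.2 / 21)² = 86.52
Round up: n = 87.

87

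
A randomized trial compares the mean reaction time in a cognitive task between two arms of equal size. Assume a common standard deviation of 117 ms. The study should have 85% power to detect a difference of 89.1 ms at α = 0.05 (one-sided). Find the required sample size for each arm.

25 per group

For two equal groups, n per group = 2·((z_α + z_β)·σ/δ)².
z_α = 1.645; z_β = 1.036 (power 85%).
n = 2 × (2.681 × 117 / 89.1)² = 2 × 12.39 = 24.78
Round up: n = 25 per group.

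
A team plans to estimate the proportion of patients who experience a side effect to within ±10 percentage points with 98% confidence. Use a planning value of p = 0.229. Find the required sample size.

96

For a proportion with margin E = 0.1 at 98% confidence, z = 2.326.
n = p̂(1−p̂)(z/E)² = 0.229 × 0.771 × (2.326/0.1)² = 95.52
Round up: n = 96.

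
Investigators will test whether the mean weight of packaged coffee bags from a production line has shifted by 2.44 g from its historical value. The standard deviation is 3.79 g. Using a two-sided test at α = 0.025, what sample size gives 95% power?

For a one-sample z-test, n = ((z_{α/2} + z_β)·σ/δ)².
z_{α/2} = 2.241 (two-sided α = 0.025); z_β = 1.645 (power 95% → β = 0.05).
n = (3.886 × 3.79 / 2.44)² = 36.43
Round up: n = 37.

37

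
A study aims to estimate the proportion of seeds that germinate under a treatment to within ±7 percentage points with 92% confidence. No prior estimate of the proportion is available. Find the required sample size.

For a proportion with margin E = 0.07 at 92% confidence, z = 1.751.
With no prior estimate, use p = 0.5, which maximizes p(1−p) at 0.25.
n = 0.25 × (z/E)² = 0.25 × (1.751/0.07)² = 156.43
Round up: n = 157.

n = 157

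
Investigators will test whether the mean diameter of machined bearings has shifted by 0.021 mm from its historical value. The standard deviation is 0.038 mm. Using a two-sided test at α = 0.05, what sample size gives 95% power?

43

For a one-sample z-test, n = ((z_{α/2} + z_β)·σ/δ)².
z_{α/2} = 1.960 (two-sided α = 0.05); z_β = 1.645 (power 95% → β = 0.05).
n = (3.605 × 0.038 / 0.021)² = 42.55
Round up: n = 43.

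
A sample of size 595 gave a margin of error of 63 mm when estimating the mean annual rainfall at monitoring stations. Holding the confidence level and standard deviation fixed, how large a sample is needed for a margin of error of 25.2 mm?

Margin of error scales as 1/√n, so n₂ = n₁·(E₁/E₂)².
n₂ = 595 × (63/25.2)² = 595 × 6.25 = 3718.75
Round up: n₂ = 3719.

3719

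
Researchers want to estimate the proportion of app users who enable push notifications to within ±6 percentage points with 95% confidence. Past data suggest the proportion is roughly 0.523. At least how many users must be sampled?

For a proportion with margin E = 0.06 at 95% confidence, z = 1.960.
n = p̂(1−p̂)(z/E)² = 0.523 × 0.477 × (1.960/0.06)² = 266.21
Round up: n = 267.

267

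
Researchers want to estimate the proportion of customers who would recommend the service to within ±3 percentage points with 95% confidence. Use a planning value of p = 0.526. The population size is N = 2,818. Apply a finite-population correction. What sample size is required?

773

For a proportion with margin E = 0.03 at 95% confidence, z = 1.960.
n = p̂(1−p̂)(z/E)² = 0.526 × 0.474 × (1.960/0.03)² = 1064.23 — call this n₀.
Finite-population correction with N = 2,818: n = n₀ / (1 + (n₀−1)/N) = 1064.23 / 1.377 = 772.86
Round up: n = 773.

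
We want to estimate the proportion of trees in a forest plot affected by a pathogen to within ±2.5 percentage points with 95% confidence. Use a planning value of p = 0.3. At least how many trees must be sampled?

1291

For a proportion with margin E = 0.025 at 95% confidence, z = 1.960.
n = p̂(1−p̂)(z/E)² = 0.3 × 0.7 × (1.960/0.025)² = 1290.78
Round up: n = 1291.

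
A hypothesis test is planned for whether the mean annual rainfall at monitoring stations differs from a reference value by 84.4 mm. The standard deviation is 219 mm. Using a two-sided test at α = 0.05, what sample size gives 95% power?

88

For a one-sample z-test, n = ((z_{α/2} + z_β)·σ/δ)².
z_{α/2} = 1.960 (two-sided α = 0.05); z_β = 1.645 (power 95% → β = 0.05).
n = (3.605 × 219 / 84.4)² = 87.50
Round up: n = 88.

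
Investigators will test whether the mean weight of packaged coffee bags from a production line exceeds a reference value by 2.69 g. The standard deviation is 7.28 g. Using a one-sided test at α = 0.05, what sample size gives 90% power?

For a one-sample z-test, n = ((z_α + z_β)·σ/δ)².
z_α = 1.645 (one-sided α = 0.05); z_β = 1.282 (power 90% → β = 0.1).
n = (2.927 × 7.28 / 2.69)² = 62.75
Round up: n = 63.

63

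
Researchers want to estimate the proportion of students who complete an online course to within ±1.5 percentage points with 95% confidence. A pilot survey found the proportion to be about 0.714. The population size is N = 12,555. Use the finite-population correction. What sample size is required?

For a proportion with margin E = 0.015 at 95% confidence, z = 1.960.
n = p̂(1−p̂)(z/E)² = 0.714 × 0.286 × (1.960/0.015)² = 3486.53 — call this n₀.
Finite-population correction with N = 12,555: n = n₀ / (1 + (n₀−1)/N) = 3486.53 / 1.278 = 2728.11
Round up: n = 2729.

n = 2729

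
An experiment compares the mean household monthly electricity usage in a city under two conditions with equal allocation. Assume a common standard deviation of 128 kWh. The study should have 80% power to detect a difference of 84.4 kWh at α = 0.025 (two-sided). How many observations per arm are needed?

For two equal groups, n per group = 2·((z_{α/2} + z_β)·σ/δ)².
z_{α/2} = 2.241; z_β = 0.842 (power 80%).
n = 2 × (3.083 × 128 / 84.4)² = 2 × 21.86 = 43.72
Round up: n = 44 per group.

44 per group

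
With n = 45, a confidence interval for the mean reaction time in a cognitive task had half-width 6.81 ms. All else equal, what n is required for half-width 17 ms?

8

Margin of error scales as 1/√n, so n₂ = n₁·(E₁/E₂)².
n₂ = 45 × (6.81/17)² = 45 × 0.1605 = 7.22
Round up: n₂ = 8.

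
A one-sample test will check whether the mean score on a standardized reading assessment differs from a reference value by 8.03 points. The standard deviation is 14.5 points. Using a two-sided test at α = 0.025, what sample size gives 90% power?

For a one-sample z-test, n = ((z_{α/2} + z_β)·σ/δ)².
z_{α/2} = 2.241 (two-sided α = 0.025); z_β = 1.282 (power 90% → β = 0.1).
n = (3.523 × 14.5 / 8.03)² = 40.47
Round up: n = 41.

41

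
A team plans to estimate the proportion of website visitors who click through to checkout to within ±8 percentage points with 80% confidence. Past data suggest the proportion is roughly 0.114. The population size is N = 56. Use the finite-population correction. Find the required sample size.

For a proportion with margin E = 0.08 at 80% confidence, z = 1.282.
n = p̂(1−p̂)(z/E)² = 0.114 × 0.886 × (1.282/0.08)² = 25.94 — call this n₀.
Finite-population correction with N = 56: n = n₀ / (1 + (n₀−1)/N) = 25.94 / 1.445 = 17.95
Round up: n = 18.

18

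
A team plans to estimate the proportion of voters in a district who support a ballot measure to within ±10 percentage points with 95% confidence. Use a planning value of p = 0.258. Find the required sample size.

For a proportion with margin E = 0.1 at 95% confidence, z = 1.960.
n = p̂(1−p̂)(z/E)² = 0.258 × 0.742 × (1.960/0.1)² = 73.54
Round up: n = 74.

n = 74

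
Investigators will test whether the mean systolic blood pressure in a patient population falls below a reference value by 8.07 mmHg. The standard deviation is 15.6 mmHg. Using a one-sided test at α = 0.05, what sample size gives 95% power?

For a one-sample z-test, n = ((z_α + z_β)·σ/δ)².
z_α = 1.645 (one-sided α = 0.05); z_β = 1.645 (power 95% → β = 0.05).
n = (3.290 × 15.6 / 8.07)² = 40.45
Round up: n = 41.

41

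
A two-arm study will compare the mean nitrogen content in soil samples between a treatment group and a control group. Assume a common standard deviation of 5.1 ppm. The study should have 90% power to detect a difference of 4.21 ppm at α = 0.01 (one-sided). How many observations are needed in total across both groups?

78 total

For two equal groups, n per group = 2·((z_α + z_β)·σ/δ)².
z_α = 2.326; z_β = 1.282 (power 90%).
n = 2 × (3.608 × 5.1 / 4.21)² = 2 × 19.10 = 38.20
Round up: n = 39 per group.
Total across both groups: 2 × 39 = 78.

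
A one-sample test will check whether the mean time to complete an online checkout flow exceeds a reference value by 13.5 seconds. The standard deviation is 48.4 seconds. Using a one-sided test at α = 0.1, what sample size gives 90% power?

For a one-sample z-test, n = ((z_α + z_β)·σ/δ)².
z_α = 1.282 (one-sided α = 0.1); z_β = 1.282 (power 90% → β = 0.1).
n = (2.564 × 48.4 / 13.5)² = 84.50
Round up: n = 85.

n = 85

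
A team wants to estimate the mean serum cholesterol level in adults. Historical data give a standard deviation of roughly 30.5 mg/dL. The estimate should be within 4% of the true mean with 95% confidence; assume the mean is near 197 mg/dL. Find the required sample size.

n = 58

For a mean, the margin of error is E = z·σ/√n, so n = (zσ/E)².
At 95% confidence, z = 1.960.
E = 4% of 197 = 7.88 mg/dL.
n = (1.960 × 30.5 / 7.88)² = 57.55
Round up: n = 58.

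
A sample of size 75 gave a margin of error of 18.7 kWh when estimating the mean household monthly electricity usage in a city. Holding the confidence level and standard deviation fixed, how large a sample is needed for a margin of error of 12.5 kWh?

n = 168

Margin of error scales as 1/√n, so n₂ = n₁·(E₁/E₂)².
n₂ = 75 × (18.7/12.5)² = 75 × 2.238 = 167.85
Round up: n₂ = 168.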